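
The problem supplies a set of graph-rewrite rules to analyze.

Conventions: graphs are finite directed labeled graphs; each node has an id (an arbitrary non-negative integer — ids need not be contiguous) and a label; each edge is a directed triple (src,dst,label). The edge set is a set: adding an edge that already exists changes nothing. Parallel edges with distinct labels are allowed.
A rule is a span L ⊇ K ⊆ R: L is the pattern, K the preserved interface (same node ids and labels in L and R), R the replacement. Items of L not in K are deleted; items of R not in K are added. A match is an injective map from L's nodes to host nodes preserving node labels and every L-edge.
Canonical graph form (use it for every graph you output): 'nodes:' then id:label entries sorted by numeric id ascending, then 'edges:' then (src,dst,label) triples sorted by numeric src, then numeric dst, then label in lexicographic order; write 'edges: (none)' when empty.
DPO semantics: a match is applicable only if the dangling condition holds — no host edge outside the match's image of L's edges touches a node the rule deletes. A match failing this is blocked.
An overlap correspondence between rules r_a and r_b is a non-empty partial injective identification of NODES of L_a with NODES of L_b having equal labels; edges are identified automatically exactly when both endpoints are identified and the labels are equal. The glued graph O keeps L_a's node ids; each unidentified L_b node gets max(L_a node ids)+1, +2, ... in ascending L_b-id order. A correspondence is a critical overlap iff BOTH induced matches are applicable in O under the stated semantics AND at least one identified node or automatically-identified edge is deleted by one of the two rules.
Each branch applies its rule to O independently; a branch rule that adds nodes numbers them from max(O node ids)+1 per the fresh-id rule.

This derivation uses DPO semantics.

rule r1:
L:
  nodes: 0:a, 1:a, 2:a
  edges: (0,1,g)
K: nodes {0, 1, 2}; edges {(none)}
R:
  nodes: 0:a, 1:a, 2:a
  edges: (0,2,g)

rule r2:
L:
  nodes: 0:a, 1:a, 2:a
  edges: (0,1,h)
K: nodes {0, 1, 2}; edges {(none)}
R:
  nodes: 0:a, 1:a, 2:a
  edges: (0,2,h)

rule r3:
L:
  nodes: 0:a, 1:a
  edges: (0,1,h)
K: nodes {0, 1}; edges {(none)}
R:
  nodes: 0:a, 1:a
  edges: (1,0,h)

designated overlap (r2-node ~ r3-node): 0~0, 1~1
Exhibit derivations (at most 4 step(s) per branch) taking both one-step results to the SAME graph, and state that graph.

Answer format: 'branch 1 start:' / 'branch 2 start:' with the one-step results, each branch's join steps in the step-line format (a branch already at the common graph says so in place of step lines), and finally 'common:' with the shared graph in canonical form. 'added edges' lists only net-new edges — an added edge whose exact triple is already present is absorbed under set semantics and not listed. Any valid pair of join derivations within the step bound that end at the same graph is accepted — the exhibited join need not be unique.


branch 1 start:
nodes: 0:a, 1:a, 2:a
edges: (0,2,h)
branch 2 start:
nodes: 0:a, 1:a, 2:a
edges: (1,0,h)
branch 1 step 1: rule r2; match: 0->0, 1->2, 2->1; deleted nodes (none); deleted edges (0,2,h); added nodes (none); added edges (0,1,h); result: nodes: 0:a, 1:a, 2:a edges: (0,1,h)
branch 2 step 1: rule r3; match: 0->1, 1->0; deleted nodes (none); deleted edges (1,0,h); added nodes (none); added edges (0,1,h); result: nodes: 0:a, 1:a, 2:a edges: (0,1,h)
common:
nodes: 0:a, 1:a, 2:a
edges: (0,1,h)


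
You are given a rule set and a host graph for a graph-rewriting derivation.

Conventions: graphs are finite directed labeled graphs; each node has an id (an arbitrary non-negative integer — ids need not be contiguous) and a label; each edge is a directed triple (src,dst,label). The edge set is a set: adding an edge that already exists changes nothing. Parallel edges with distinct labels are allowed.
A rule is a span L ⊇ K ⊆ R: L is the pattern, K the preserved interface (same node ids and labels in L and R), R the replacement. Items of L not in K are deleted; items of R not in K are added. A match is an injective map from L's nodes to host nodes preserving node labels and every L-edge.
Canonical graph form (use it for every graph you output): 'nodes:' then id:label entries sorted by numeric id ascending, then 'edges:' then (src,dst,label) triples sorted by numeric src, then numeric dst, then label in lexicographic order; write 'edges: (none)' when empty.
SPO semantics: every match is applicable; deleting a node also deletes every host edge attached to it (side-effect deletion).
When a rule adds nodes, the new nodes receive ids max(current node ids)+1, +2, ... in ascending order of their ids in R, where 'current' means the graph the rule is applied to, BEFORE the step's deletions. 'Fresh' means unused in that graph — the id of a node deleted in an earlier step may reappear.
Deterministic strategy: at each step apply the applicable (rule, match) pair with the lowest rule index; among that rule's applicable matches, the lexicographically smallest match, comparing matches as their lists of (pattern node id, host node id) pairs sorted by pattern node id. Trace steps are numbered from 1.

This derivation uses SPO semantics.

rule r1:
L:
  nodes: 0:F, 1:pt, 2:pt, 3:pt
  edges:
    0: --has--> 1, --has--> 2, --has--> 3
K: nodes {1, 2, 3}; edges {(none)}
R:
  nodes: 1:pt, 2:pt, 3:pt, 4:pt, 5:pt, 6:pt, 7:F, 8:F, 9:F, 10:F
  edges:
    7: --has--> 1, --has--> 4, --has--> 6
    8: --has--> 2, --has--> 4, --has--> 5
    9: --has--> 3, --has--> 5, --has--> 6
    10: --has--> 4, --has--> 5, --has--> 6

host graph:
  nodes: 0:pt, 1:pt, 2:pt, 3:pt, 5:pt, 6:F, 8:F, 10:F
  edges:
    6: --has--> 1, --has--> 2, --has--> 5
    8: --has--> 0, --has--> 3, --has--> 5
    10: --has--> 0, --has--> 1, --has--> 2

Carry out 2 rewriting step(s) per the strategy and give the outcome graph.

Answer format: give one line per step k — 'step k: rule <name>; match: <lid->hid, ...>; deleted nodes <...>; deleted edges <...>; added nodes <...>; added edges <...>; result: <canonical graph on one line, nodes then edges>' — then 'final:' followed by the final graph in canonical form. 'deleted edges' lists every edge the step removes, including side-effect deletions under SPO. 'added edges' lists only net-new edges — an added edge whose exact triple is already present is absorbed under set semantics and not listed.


step 1: rule r1; match: 0->6, 1->1, 2->2, 3->5; deleted nodes 6; deleted edges (6,1,has); (6,2,has); (6,5,has); added nodes 11, 12, 13, 14, 15, 16, 17; added edges (14,1,has); (14,11,has); (14,13,has); (15,2,has); (15,11,has); (15,12,has); (16,5,has); (16,12,has); (16,13,has); (17,11,has); (17,12,has); (17,13,has); result: nodes: 0:pt, 1:pt, 2:pt, 3:pt, 5:pt, 8:F, 10:F, 11:pt, 12:pt, 13:pt, 14:F, 15:F, 16:F, 17:F edges: (8,0,has); (8,3,has); (8,5,has); (10,0,has); (10,1,has); (10,2,has); (14,1,has); (14,11,has); (14,13,has); (15,2,has); (15,11,has); (15,12,has); (16,5,has); (16,12,has); (16,13,has); (17,11,has); (17,12,has); (17,13,has)
step 2: rule r1; match: 0->8, 1->0, 2->3, 3->5; deleted nodes 8; deleted edges (8,0,has); (8,3,has); (8,5,has); added nodes 18, 19, 20, 21, 22, 23, 24; added edges (21,0,has); (21,18,has); (21,20,has); (22,3,has); (22,18,has); (22,19,has); (23,5,has); (23,19,has); (23,20,has); (24,18,has); (24,19,has); (24,20,has); result: nodes: 0:pt, 1:pt, 2:pt, 3:pt, 5:pt, 10:F, 11:pt, 12:pt, 13:pt, 14:F, 15:F, 16:F, 17:F, 18:pt, 19:pt, 20:pt, 21:F, 22:F, 23:F, 24:F edges: (10,0,has); (10,1,has); (10,2,has); (14,1,has); (14,11,has); (14,13,has); (15,2,has); (15,11,has); (15,12,has); (16,5,has); (16,12,has); (16,13,has); (17,11,has); (17,12,has); (17,13,has); (21,0,has); (21,18,has); (21,20,has); (22,3,has); (22,18,has); (22,19,has); (23,5,has); (23,19,has); (23,20,has); (24,18,has); (24,19,has); (24,20,has)
final:
nodes: 0:pt, 1:pt, 2:pt, 3:pt, 5:pt, 10:F, 11:pt, 12:pt, 13:pt, 14:F, 15:F, 16:F, 17:F, 18:pt, 19:pt, 20:pt, 21:F, 22:F, 23:F, 24:F
edges: (10,0,has); (10,1,has); (10,2,has); (14,1,has); (14,11,has); (14,13,has); (15,2,has); (15,11,has); (15,12,has); (16,5,has); (16,12,has); (16,13,has); (17,11,has); (17,12,has); (17,13,has); (21,0,has); (21,18,has); (21,20,has); (22,3,has); (22,18,has); (22,19,has); (23,5,has); (23,19,has); (23,20,has); (24,18,has); (24,19,has); (24,20,has)


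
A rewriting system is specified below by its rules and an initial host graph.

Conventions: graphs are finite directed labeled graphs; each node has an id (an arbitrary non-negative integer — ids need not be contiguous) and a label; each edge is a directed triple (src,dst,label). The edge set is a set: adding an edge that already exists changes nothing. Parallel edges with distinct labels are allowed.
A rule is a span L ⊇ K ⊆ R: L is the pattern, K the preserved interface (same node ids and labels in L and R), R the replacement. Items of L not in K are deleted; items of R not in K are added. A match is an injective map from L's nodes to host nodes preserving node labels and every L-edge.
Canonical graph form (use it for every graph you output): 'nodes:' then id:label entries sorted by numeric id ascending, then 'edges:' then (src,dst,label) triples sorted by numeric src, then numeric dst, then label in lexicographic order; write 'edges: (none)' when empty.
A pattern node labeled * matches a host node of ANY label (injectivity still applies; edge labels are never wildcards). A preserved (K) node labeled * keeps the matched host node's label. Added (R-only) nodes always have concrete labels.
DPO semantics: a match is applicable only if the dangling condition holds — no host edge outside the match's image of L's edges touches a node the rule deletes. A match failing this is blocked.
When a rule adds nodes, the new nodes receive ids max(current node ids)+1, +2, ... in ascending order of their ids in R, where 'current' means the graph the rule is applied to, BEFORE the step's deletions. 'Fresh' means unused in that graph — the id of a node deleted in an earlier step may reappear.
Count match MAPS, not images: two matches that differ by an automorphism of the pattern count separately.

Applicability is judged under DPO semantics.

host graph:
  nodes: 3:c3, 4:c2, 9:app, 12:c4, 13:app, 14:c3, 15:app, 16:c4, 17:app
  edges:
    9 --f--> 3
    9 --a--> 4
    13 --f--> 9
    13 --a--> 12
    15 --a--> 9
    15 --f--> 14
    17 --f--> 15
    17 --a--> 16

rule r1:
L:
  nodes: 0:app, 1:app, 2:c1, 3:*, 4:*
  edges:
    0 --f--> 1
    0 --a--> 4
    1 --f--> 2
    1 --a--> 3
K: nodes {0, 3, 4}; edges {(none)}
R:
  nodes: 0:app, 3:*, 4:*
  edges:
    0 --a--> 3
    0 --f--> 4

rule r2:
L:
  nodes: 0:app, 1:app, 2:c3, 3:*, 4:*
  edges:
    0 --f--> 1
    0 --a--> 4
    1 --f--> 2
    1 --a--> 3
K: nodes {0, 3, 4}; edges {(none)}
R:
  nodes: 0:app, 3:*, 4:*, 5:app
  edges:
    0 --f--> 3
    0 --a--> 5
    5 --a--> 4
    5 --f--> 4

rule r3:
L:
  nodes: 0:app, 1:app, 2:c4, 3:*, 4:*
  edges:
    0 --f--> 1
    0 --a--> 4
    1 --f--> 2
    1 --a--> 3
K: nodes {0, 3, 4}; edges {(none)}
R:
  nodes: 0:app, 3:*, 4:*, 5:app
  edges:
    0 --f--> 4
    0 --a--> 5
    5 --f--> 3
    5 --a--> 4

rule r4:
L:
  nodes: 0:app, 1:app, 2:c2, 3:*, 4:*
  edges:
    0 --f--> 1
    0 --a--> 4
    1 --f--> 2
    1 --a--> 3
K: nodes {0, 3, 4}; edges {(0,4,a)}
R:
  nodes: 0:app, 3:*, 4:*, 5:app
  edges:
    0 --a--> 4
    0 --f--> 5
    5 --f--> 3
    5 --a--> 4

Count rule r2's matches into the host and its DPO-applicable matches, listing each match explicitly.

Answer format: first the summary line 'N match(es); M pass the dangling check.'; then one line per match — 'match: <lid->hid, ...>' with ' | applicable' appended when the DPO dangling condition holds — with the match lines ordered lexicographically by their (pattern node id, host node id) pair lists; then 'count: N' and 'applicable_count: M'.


2 match(es); 1 pass the dangling check.
match: 0->13, 1->9, 2->3, 3->4, 4->12
match: 0->17, 1->15, 2->14, 3->9, 4->16 | applicable
count: 2
applicable_count: 1


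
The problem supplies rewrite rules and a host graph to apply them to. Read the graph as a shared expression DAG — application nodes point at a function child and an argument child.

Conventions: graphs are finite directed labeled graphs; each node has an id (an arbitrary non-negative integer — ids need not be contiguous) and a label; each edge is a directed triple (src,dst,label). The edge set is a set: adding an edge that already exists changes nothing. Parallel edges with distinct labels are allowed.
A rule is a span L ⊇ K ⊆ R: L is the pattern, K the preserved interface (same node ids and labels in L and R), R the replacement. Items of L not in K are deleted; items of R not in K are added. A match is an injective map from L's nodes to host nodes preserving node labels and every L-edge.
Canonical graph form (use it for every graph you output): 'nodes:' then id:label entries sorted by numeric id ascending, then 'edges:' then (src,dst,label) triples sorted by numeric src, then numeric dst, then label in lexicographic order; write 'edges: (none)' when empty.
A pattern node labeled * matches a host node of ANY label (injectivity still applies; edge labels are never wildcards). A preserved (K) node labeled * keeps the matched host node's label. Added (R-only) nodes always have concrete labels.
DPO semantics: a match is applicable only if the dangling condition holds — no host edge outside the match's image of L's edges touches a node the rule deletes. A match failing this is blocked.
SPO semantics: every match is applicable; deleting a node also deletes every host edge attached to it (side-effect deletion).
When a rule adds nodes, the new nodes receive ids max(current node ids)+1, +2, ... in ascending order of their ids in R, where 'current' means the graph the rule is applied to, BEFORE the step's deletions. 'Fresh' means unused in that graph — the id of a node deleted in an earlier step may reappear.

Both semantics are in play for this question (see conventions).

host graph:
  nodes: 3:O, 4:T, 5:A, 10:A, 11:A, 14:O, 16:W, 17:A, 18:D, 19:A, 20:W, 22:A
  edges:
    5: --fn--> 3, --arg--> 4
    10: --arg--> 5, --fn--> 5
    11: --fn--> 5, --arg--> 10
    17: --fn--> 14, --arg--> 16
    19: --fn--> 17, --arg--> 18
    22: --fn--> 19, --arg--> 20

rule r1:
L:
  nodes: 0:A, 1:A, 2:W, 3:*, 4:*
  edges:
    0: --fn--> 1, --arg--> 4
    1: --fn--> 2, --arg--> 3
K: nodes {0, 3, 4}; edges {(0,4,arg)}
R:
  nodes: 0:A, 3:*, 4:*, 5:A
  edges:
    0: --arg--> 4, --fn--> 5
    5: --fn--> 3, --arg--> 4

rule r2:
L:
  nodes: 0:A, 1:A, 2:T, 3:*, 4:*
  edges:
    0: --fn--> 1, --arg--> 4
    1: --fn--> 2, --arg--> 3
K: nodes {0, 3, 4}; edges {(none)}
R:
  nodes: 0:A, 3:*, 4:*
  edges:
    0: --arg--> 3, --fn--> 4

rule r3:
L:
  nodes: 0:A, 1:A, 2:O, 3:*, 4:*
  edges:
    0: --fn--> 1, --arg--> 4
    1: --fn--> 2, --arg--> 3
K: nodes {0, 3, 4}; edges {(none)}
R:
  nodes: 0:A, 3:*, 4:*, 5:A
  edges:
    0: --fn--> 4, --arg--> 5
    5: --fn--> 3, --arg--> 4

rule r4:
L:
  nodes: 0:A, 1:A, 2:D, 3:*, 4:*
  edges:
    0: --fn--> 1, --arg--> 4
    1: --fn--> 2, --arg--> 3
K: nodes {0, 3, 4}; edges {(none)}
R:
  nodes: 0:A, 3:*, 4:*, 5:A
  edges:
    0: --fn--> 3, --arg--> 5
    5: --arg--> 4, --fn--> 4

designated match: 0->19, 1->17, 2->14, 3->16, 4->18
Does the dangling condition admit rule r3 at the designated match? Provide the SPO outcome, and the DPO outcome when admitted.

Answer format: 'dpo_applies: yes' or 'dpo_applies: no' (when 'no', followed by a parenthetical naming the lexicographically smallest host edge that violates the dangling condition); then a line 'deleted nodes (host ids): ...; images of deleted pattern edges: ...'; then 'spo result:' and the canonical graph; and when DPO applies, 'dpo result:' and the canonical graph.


dpo_applies: yes
deleted nodes (host ids): 14, 17; images of deleted pattern edges: (17,14,fn); (17,16,arg); (19,17,fn); (19,18,arg)
spo result:
nodes: 3:O, 4:T, 5:A, 10:A, 11:A, 16:W, 18:D, 19:A, 20:W, 22:A, 23:A
edges: (5,3,fn); (5,4,arg); (10,5,arg); (10,5,fn); (11,5,fn); (11,10,arg); (19,18,fn); (19,23,arg); (22,19,fn); (22,20,arg); (23,16,fn); (23,18,arg)
dpo result:
nodes: 3:O, 4:T, 5:A, 10:A, 11:A, 16:W, 18:D, 19:A, 20:W, 22:A, 23:A
edges: (5,3,fn); (5,4,arg); (10,5,arg); (10,5,fn); (11,5,fn); (11,10,arg); (19,18,fn); (19,23,arg); (22,19,fn); (22,20,arg); (23,16,fn); (23,18,arg)


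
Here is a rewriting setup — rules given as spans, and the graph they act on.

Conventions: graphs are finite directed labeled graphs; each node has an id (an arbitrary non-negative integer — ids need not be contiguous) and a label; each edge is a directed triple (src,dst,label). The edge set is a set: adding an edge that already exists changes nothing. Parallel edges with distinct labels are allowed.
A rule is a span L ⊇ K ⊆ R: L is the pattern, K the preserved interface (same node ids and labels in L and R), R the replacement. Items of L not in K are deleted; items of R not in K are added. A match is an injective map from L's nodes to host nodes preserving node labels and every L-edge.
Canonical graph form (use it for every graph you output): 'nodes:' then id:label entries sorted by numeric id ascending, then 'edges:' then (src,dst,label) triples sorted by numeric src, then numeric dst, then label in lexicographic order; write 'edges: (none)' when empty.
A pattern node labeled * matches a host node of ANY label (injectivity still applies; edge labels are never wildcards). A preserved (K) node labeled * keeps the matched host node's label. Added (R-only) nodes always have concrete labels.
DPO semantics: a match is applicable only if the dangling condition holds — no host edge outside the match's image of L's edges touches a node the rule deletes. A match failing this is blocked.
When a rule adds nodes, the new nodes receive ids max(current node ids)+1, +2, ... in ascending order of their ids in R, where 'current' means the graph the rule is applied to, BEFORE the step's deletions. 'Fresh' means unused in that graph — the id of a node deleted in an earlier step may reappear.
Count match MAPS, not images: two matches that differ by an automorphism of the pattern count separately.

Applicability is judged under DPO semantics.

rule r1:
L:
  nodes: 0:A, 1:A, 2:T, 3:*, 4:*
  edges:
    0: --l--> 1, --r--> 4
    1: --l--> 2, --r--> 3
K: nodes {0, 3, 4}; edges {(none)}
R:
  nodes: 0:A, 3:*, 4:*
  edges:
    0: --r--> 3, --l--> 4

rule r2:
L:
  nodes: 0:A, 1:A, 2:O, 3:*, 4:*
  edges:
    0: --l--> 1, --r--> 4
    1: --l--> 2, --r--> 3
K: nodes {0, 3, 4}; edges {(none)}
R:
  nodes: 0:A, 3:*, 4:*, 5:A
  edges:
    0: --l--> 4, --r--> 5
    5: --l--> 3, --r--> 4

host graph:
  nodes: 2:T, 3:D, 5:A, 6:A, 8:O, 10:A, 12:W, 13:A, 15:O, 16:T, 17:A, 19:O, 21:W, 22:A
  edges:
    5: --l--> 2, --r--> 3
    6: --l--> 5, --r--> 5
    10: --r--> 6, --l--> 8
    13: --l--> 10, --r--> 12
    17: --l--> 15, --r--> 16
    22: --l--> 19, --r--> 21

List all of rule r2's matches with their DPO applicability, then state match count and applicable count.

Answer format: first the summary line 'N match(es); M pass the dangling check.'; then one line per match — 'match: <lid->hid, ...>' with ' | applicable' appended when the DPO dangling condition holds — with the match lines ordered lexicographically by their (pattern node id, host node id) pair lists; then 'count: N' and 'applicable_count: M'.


1 match(es); 1 pass the dangling check.
match: 0->13, 1->10, 2->8, 3->6, 4->12 | applicable
count: 1
applicable_count: 1


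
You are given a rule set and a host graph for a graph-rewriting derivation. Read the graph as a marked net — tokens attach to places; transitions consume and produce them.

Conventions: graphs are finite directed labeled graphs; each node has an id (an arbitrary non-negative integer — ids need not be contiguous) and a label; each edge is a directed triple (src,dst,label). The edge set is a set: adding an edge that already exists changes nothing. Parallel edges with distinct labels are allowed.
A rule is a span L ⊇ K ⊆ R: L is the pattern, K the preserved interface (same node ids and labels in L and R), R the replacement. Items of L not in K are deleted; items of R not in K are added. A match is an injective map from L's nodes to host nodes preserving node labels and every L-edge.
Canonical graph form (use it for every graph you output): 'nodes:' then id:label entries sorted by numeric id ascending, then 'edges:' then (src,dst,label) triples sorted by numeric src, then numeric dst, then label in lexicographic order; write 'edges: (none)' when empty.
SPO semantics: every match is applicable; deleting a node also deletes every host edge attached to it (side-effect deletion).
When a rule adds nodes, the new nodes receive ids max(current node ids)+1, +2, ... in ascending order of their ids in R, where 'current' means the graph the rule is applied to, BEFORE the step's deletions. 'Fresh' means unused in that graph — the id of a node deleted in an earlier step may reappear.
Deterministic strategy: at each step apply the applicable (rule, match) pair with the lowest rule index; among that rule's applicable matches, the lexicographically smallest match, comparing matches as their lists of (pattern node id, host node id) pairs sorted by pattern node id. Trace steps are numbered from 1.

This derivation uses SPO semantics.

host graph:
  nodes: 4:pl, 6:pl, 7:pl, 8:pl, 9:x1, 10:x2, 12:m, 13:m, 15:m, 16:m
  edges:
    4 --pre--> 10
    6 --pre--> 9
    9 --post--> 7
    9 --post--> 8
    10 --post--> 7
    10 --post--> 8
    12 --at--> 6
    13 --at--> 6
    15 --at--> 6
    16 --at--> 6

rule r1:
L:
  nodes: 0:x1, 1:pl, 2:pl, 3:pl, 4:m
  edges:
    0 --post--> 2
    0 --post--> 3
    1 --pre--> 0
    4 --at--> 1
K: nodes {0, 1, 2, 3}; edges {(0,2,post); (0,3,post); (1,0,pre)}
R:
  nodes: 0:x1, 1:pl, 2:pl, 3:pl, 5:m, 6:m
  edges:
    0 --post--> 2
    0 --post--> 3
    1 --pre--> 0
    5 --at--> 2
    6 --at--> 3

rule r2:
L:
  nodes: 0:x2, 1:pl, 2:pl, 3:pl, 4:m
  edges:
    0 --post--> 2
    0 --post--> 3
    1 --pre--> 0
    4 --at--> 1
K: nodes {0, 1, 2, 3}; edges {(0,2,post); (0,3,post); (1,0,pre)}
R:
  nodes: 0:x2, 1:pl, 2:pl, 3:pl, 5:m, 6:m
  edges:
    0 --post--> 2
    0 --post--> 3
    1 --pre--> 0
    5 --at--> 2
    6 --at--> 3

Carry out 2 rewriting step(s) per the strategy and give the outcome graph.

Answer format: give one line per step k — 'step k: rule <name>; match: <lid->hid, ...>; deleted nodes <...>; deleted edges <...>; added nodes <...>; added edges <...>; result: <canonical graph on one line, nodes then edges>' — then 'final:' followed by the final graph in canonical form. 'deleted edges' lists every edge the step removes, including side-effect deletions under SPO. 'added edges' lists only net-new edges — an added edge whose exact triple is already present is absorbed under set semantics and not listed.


step 1: rule r1; match: 0->9, 1->6, 2->7, 3->8, 4->12; deleted nodes 12; deleted edges (12,6,at); added nodes 17, 18; added edges (17,7,at); (18,8,at); result: nodes: 4:pl, 6:pl, 7:pl, 8:pl, 9:x1, 10:x2, 13:m, 15:m, 16:m, 17:m, 18:m edges: (4,10,pre); (6,9,pre); (9,7,post); (9,8,post); (10,7,post); (10,8,post); (13,6,at); (15,6,at); (16,6,at); (17,7,at); (18,8,at)
step 2: rule r1; match: 0->9, 1->6, 2->7, 3->8, 4->13; deleted nodes 13; deleted edges (13,6,at); added nodes 19, 20; added edges (19,7,at); (20,8,at); result: nodes: 4:pl, 6:pl, 7:pl, 8:pl, 9:x1, 10:x2, 15:m, 16:m, 17:m, 18:m, 19:m, 20:m edges: (4,10,pre); (6,9,pre); (9,7,post); (9,8,post); (10,7,post); (10,8,post); (15,6,at); (16,6,at); (17,7,at); (18,8,at); (19,7,at); (20,8,at)
final:
nodes: 4:pl, 6:pl, 7:pl, 8:pl, 9:x1, 10:x2, 15:m, 16:m, 17:m, 18:m, 19:m, 20:m
edges: (4,10,pre); (6,9,pre); (9,7,post); (9,8,post); (10,7,post); (10,8,post); (15,6,at); (16,6,at); (17,7,at); (18,8,at); (19,7,at); (20,8,at)


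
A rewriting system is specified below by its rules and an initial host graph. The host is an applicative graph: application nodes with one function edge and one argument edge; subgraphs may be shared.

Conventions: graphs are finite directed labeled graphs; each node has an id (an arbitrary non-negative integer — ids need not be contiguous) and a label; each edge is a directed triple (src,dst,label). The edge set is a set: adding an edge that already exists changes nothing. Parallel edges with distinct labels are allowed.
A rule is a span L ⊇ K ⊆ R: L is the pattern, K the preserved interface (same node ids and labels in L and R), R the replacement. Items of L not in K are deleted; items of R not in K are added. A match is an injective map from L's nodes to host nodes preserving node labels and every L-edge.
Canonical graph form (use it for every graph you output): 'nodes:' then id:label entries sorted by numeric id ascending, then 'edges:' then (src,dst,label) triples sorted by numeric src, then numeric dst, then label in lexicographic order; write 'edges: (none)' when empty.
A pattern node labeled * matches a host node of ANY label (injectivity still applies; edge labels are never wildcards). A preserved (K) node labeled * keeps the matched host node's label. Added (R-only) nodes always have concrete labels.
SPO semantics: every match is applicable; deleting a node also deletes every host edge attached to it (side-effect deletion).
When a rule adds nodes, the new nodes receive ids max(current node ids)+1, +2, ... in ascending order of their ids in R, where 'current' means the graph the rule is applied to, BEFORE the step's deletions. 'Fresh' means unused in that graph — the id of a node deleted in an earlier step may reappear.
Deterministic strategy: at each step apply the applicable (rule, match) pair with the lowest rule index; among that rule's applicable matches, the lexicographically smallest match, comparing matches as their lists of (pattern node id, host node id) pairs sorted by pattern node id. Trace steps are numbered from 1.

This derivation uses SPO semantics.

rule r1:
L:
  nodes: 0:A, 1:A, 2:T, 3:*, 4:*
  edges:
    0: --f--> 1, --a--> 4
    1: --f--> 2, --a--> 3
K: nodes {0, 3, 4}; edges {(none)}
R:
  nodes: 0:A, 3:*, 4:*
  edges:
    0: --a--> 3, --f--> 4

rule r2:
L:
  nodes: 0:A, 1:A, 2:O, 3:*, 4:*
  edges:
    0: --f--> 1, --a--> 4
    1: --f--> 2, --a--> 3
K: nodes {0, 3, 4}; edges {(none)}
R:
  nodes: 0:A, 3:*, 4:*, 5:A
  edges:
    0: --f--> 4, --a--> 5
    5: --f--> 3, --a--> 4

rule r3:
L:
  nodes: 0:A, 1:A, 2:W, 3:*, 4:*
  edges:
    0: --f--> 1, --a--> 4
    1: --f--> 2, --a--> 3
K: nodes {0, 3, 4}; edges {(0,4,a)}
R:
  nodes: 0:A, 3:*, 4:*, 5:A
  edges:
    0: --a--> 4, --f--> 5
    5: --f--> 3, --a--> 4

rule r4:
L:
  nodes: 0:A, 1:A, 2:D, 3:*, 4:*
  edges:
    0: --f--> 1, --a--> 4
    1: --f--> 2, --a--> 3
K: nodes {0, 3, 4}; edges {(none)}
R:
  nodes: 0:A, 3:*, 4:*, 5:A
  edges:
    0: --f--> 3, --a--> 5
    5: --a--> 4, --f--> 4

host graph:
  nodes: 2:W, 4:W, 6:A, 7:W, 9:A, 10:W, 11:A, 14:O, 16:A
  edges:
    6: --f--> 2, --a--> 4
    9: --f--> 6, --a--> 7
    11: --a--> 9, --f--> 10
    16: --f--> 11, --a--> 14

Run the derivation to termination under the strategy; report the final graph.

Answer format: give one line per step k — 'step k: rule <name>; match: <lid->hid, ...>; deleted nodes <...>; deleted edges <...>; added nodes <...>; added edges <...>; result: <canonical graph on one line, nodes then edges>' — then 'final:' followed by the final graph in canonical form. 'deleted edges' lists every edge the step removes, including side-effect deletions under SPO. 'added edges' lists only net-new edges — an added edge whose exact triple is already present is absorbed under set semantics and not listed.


step 1: rule r3; match: 0->9, 1->6, 2->2, 3->4, 4->7; deleted nodes 2, 6; deleted edges (6,2,f); (6,4,a); (9,6,f); added nodes 17; added edges (9,17,f); (17,4,f); (17,7,a); result: nodes: 4:W, 7:W, 9:A, 10:W, 11:A, 14:O, 16:A, 17:A edges: (9,7,a); (9,17,f); (11,9,a); (11,10,f); (16,11,f); (16,14,a); (17,4,f); (17,7,a)
step 2: rule r3; match: 0->16, 1->11, 2->10, 3->9, 4->14; deleted nodes 10, 11; deleted edges (11,9,a); (11,10,f); (16,11,f); added nodes 18; added edges (16,18,f); (18,9,f); (18,14,a); result: nodes: 4:W, 7:W, 9:A, 14:O, 16:A, 17:A, 18:A edges: (9,7,a); (9,17,f); (16,14,a); (16,18,f); (17,4,f); (17,7,a); (18,9,f); (18,14,a)
final:
nodes: 4:W, 7:W, 9:A, 14:O, 16:A, 17:A, 18:A
edges: (9,7,a); (9,17,f); (16,14,a); (16,18,f); (17,4,f); (17,7,a); (18,9,f); (18,14,a)


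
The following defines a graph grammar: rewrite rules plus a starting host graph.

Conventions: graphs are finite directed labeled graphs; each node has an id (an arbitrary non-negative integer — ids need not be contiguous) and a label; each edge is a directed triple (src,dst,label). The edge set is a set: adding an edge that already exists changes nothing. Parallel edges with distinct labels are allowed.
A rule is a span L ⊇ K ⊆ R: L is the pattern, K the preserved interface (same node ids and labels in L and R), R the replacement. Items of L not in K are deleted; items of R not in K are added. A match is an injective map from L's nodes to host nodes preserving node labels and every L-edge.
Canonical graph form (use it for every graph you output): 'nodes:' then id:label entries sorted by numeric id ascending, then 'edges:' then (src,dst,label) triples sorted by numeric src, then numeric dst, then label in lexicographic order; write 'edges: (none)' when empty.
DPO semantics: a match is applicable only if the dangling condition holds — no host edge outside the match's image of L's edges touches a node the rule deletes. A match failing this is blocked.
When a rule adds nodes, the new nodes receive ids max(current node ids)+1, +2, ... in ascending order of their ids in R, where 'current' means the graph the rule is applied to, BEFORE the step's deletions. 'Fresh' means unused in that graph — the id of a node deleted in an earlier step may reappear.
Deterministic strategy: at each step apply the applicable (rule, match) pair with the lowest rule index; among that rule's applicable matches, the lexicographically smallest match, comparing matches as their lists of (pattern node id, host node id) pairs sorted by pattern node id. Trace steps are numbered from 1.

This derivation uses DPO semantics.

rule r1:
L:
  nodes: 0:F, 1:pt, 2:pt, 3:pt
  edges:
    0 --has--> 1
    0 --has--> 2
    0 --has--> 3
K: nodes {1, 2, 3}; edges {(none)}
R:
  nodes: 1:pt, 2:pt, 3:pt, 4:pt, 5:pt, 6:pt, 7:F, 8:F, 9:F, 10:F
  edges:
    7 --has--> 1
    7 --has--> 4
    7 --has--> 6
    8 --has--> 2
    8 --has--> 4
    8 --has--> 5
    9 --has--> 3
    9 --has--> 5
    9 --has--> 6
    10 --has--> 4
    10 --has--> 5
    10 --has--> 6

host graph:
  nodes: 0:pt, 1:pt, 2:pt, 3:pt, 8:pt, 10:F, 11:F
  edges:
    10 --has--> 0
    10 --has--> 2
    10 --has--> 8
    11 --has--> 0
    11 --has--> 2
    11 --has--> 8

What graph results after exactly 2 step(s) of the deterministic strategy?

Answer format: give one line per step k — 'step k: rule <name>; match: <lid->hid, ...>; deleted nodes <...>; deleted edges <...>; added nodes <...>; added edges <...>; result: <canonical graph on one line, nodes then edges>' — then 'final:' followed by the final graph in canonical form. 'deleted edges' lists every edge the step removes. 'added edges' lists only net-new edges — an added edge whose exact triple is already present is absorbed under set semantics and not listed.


step 1: rule r1; match: 0->10, 1->0, 2->2, 3->8; deleted nodes 10; deleted edges (10,0,has); (10,2,has); (10,8,has); added nodes 12, 13, 14, 15, 16, 17, 18; added edges (15,0,has); (15,12,has); (15,14,has); (16,2,has); (16,12,has); (16,13,has); (17,8,has); (17,13,has); (17,14,has); (18,12,has); (18,13,has); (18,14,has); result: nodes: 0:pt, 1:pt, 2:pt, 3:pt, 8:pt, 11:F, 12:pt, 13:pt, 14:pt, 15:F, 16:F, 17:F, 18:F edges: (11,0,has); (11,2,has); (11,8,has); (15,0,has); (15,12,has); (15,14,has); (16,2,has); (16,12,has); (16,13,has); (17,8,has); (17,13,has); (17,14,has); (18,12,has); (18,13,has); (18,14,has)
step 2: rule r1; match: 0->11, 1->0, 2->2, 3->8; deleted nodes 11; deleted edges (11,0,has); (11,2,has); (11,8,has); added nodes 19, 20, 21, 22, 23, 24, 25; added edges (22,0,has); (22,19,has); (22,21,has); (23,2,has); (23,19,has); (23,20,has); (24,8,has); (24,20,has); (24,21,has); (25,19,has); (25,20,has); (25,21,has); result: nodes: 0:pt, 1:pt, 2:pt, 3:pt, 8:pt, 12:pt, 13:pt, 14:pt, 15:F, 16:F, 17:F, 18:F, 19:pt, 20:pt, 21:pt, 22:F, 23:F, 24:F, 25:F edges: (15,0,has); (15,12,has); (15,14,has); (16,2,has); (16,12,has); (16,13,has); (17,8,has); (17,13,has); (17,14,has); (18,12,has); (18,13,has); (18,14,has); (22,0,has); (22,19,has); (22,21,has); (23,2,has); (23,19,has); (23,20,has); (24,8,has); (24,20,has); (24,21,has); (25,19,has); (25,20,has); (25,21,has)
final:
nodes: 0:pt, 1:pt, 2:pt, 3:pt, 8:pt, 12:pt, 13:pt, 14:pt, 15:F, 16:F, 17:F, 18:F, 19:pt, 20:pt, 21:pt, 22:F, 23:F, 24:F, 25:F
edges: (15,0,has); (15,12,has); (15,14,has); (16,2,has); (16,12,has); (16,13,has); (17,8,has); (17,13,has); (17,14,has); (18,12,has); (18,13,has); (18,14,has); (22,0,has); (22,19,has); (22,21,has); (23,2,has); (23,19,has); (23,20,has); (24,8,has); (24,20,has); (24,21,has); (25,19,has); (25,20,has); (25,21,has)


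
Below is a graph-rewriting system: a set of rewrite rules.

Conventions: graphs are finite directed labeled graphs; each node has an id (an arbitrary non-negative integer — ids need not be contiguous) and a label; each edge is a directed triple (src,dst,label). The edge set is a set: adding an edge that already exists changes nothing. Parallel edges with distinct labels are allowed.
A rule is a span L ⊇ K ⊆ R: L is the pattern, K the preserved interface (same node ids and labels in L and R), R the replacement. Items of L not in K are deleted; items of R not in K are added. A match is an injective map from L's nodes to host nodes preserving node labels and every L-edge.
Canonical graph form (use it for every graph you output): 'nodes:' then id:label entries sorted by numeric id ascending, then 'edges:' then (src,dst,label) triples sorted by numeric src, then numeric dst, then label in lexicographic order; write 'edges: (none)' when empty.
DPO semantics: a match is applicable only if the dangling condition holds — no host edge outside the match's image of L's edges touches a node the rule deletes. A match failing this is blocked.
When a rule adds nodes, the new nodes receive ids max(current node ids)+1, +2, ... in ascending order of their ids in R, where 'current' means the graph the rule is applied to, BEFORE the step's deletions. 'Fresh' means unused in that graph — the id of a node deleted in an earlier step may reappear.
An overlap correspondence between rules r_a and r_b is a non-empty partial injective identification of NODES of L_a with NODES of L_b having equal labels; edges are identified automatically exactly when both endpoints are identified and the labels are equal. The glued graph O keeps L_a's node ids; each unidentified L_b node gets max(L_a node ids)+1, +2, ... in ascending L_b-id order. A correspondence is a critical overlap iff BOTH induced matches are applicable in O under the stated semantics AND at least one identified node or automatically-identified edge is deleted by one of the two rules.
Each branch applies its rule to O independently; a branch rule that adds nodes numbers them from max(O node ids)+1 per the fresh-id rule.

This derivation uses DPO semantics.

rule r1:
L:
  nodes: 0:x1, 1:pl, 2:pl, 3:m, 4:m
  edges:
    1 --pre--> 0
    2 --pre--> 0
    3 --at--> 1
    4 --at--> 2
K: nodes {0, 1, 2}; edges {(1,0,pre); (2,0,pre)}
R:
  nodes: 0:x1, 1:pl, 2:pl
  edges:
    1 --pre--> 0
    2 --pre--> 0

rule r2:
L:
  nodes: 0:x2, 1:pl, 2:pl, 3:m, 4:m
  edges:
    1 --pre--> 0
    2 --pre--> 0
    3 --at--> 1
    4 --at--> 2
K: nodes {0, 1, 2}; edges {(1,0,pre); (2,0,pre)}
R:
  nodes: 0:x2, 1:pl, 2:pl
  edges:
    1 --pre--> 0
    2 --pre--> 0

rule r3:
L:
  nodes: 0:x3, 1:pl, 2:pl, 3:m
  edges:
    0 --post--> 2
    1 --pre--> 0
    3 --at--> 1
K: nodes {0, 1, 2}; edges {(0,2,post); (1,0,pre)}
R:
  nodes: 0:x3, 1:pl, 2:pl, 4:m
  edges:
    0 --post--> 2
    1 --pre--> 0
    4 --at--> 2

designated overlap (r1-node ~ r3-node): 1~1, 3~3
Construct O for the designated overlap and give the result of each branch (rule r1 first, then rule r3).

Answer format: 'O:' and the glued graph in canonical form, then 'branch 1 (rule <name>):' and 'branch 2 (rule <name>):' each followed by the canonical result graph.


O:
nodes: 0:x1, 1:pl, 2:pl, 3:m, 4:m, 5:x3, 6:pl
edges: (1,0,pre); (1,5,pre); (2,0,pre); (3,1,at); (4,2,at); (5,6,post)
branch 1 (rule r1):
nodes: 0:x1, 1:pl, 2:pl, 5:x3, 6:pl
edges: (1,0,pre); (1,5,pre); (2,0,pre); (5,6,post)
branch 2 (rule r3):
nodes: 0:x1, 1:pl, 2:pl, 4:m, 5:x3, 6:pl, 7:m
edges: (1,0,pre); (1,5,pre); (2,0,pre); (4,2,at); (5,6,post); (7,6,at)


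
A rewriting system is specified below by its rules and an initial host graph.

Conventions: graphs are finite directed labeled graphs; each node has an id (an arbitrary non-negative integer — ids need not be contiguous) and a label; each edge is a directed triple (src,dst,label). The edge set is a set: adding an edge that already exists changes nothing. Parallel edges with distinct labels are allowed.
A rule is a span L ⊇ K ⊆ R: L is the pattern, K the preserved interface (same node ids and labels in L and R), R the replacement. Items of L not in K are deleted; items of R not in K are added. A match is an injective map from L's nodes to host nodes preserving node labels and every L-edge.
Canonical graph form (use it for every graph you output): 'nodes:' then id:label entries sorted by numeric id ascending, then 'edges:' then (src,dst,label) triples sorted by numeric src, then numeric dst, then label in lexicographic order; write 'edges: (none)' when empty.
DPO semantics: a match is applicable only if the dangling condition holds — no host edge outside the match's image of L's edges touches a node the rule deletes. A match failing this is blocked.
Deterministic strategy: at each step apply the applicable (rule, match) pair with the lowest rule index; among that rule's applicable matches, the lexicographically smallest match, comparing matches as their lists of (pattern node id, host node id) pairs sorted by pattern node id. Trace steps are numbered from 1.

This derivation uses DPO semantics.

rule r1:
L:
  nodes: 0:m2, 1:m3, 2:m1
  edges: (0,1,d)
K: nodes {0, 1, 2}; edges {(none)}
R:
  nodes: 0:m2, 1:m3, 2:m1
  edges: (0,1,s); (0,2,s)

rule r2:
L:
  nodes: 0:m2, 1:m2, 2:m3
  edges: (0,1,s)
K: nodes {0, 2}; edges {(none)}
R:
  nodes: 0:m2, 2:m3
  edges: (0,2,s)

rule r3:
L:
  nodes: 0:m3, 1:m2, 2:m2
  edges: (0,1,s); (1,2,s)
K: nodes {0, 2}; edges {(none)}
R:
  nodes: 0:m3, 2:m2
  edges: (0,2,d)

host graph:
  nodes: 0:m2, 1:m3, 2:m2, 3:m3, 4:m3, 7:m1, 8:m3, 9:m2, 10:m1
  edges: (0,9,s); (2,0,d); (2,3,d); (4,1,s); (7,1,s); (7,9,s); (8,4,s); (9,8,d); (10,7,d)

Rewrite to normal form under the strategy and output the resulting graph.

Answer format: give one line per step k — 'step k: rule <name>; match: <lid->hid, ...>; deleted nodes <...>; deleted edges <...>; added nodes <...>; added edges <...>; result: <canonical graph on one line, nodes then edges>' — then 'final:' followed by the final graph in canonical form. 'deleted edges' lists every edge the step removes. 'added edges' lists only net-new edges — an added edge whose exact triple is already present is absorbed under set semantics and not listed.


step 1: rule r1; match: 0->2, 1->3, 2->7; deleted nodes (none); deleted edges (2,3,d); added nodes (none); added edges (2,3,s); (2,7,s); result: nodes: 0:m2, 1:m3, 2:m2, 3:m3, 4:m3, 7:m1, 8:m3, 9:m2, 10:m1 edges: (0,9,s); (2,0,d); (2,3,s); (2,7,s); (4,1,s); (7,1,s); (7,9,s); (8,4,s); (9,8,d); (10,7,d)
step 2: rule r1; match: 0->9, 1->8, 2->7; deleted nodes (none); deleted edges (9,8,d); added nodes (none); added edges (9,7,s); (9,8,s); result: nodes: 0:m2, 1:m3, 2:m2, 3:m3, 4:m3, 7:m1, 8:m3, 9:m2, 10:m1 edges: (0,9,s); (2,0,d); (2,3,s); (2,7,s); (4,1,s); (7,1,s); (7,9,s); (8,4,s); (9,7,s); (9,8,s); (10,7,d)
final:
nodes: 0:m2, 1:m3, 2:m2, 3:m3, 4:m3, 7:m1, 8:m3, 9:m2, 10:m1
edges: (0,9,s); (2,0,d); (2,3,s); (2,7,s); (4,1,s); (7,1,s); (7,9,s); (8,4,s); (9,7,s); (9,8,s); (10,7,d)


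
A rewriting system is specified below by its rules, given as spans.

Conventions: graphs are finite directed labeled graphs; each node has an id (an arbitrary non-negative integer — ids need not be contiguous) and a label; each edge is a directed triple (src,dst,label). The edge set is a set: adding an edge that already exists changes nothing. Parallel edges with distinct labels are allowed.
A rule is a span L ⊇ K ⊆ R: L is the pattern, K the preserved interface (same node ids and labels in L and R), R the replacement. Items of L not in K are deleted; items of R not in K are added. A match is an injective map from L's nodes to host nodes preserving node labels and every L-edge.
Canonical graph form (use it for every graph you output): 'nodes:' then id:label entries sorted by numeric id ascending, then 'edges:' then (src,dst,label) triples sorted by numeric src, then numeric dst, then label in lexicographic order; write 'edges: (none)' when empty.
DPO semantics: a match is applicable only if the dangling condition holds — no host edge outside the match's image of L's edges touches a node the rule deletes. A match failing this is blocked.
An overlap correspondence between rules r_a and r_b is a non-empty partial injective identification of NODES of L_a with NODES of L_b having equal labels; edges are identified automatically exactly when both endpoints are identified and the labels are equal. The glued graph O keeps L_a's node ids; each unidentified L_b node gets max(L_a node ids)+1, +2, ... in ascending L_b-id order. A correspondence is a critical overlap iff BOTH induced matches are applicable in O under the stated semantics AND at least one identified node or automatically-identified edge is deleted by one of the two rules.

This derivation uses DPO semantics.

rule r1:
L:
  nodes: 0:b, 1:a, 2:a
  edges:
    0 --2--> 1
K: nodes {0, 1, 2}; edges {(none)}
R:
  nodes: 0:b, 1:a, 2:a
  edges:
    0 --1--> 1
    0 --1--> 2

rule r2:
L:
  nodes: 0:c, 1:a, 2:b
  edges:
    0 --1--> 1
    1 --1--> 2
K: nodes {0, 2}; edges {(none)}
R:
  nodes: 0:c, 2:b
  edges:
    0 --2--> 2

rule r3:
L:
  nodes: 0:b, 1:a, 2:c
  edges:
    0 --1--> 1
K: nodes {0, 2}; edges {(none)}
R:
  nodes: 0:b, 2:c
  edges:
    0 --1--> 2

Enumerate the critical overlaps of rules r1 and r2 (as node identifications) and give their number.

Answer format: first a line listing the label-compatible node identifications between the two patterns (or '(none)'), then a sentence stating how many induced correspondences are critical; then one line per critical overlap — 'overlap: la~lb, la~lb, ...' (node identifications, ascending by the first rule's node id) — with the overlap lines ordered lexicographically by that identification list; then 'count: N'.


label-compatible node identifications between L(r1) and L(r2): 0~2, 1~1, 2~1
2 of the induced correspondences are critical overlaps of r1 and r2.
overlap: 0~2, 2~1
overlap: 2~1
count: 2
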